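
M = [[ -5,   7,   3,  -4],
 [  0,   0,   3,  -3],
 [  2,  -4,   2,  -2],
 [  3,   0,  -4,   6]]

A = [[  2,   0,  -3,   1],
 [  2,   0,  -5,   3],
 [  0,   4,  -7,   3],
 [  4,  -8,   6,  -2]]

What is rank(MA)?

3

First compute MA:
[[-12,  44, -65,  33],
 [-12,  36, -39,  15],
 [-12,  24, -12,   0],
 [ 30, -64,  55, -21]]
Now row reduce the product.
R2 ← R2 − R1: [0, -8, 26, -18]
R3 ← R3 − R1: [0, -20, 53, -33]
R4 ← R4 + (5/2)·R1: [0, 46, -215/2, 123/2]
R3 ← R3 − (5/2)·R2: [0, 0, -12, 12]
R4 ← R4 + (23/4)·R2: [0, 0, 42, -42]
R4 ← R4 + (7/2)·R3: [0, 0, 0, 0]
3 nonzero rows, so rank(MA) = 3.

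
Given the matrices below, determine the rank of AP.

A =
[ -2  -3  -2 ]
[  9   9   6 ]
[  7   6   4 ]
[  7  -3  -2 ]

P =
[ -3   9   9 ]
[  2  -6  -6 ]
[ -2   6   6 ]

First compute AP:
[[  4, -12, -12],
 [-21,  63,  63],
 [-17,  51,  51],
 [-23,  69,  69]]
Now row reduce the product.
R2 ← R2 + (21/4)·R1: [0, 0, 0]
R3 ← R3 + (17/4)·R1: [0, 0, 0]
R4 ← R4 + (23/4)·R1: [0, 0, 0]
1 nonzero row, so rank(AP) = 1.

1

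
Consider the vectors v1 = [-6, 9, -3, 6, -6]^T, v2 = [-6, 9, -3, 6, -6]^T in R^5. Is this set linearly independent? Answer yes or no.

no

Form the matrix with these vectors as rows and row reduce.
R2 ← R2 − R1: [0, 0, 0, 0, 0]
1 nonzero row, so the 2 vectors span a space of dimension 1.
Since 1 < 2, the vectors are linearly dependent.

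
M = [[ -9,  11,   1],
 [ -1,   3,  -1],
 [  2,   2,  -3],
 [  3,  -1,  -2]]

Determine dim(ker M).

1

Row reduce to echelon form.
R2 ← R2 − (1/9)·R1: [0, 16/9, -10/9]
R3 ← R3 + (2/9)·R1: [0, 40/9, -25/9]
R4 ← R4 + (1/3)·R1: [0, 8/3, -5/3]
R3 ← R3 − (5/2)·R2: [0, 0, 0]
R4 ← R4 − (3/2)·R2: [0, 0, 0]
2 nonzero rows, so rank(M) = 2.
M has 3 columns; by rank–nullity, nullity = 3 − 2 = 1.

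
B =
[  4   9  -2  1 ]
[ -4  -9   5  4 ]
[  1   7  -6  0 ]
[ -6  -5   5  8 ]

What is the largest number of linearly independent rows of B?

4

Row reduce to echelon form.
R2 ← R2 + R1: [0, 0, 3, 5]
R3 ← R3 − (1/4)·R1: [0, 19/4, -11/2, -1/4]
R4 ← R4 + (3/2)·R1: [0, 17/2, 2, 19/2]
Swap R2 ↔ R3
R4 ← R4 − (34/19)·R2: [0, 0, 225/19, 189/19]
R4 ← R4 − (75/19)·R3: [0, 0, 0, -186/19]
Echelon form has 4 nonzero rows, so rank(B) = 4.
The rank gives the maximum number of linearly independent rows: 4.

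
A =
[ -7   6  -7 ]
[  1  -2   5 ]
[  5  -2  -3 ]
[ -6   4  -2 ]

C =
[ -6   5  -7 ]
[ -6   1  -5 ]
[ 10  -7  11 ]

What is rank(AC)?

2

First compute AC:
[[-64,  20, -58],
 [ 56, -32,  58],
 [-48,  44, -58],
 [ -8, -12,   0]]
Now row reduce the product.
R2 ← R2 + (7/8)·R1: [0, -29/2, 29/4]
R3 ← R3 − (3/4)·R1: [0, 29, -29/2]
R4 ← R4 − (1/8)·R1: [0, -29/2, 29/4]
R3 ← R3 + (2)·R2: [0, 0, 0]
R4 ← R4 − R2: [0, 0, 0]
2 nonzero rows, so rank(AC) = 2.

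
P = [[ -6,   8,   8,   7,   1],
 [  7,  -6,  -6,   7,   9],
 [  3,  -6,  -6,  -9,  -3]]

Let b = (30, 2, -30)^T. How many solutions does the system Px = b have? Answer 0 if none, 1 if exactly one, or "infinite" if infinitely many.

infinite

Row reduce the augmented matrix [P | b].
R2 ← R2 + (7/6)·R1: [0, 10/3, 10/3, 91/6, 61/6, 37]
R3 ← R3 + (1/2)·R1: [0, -2, -2, -11/2, -5/2, -15]
R3 ← R3 + (3/5)·R2: [0, 0, 0, 18/5, 18/5, 36/5]
The echelon form has 3 nonzero rows, and every pivot lies in the first 5 columns, so rank(P) = rank([P|b]) = 3.
The system is consistent.
rank = 3 < 5 unknowns, so there are infinitely many solutions.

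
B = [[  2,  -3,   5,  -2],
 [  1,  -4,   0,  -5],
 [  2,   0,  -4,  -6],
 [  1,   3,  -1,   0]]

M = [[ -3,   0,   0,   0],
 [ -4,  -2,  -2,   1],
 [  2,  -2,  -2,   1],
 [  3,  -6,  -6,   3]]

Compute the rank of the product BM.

2

First compute BM:
[[ 10,   8,   8,  -4],
 [ -2,  38,  38, -19],
 [-32,  44,  44, -22],
 [-17,  -4,  -4,   2]]
Now row reduce the product.
R2 ← R2 + (1/5)·R1: [0, 198/5, 198/5, -99/5]
R3 ← R3 + (16/5)·R1: [0, 348/5, 348/5, -174/5]
R4 ← R4 + (17/10)·R1: [0, 48/5, 48/5, -24/5]
R3 ← R3 − (58/33)·R2: [0, 0, 0, 0]
R4 ← R4 − (8/33)·R2: [0, 0, 0, 0]
2 nonzero rows, so rank(BM) = 2.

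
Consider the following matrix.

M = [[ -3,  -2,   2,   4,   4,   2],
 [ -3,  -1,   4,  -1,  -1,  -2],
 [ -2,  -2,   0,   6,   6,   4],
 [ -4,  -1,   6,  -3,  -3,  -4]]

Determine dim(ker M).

Row reduce to echelon form.
R2 ← R2 − R1: [0, 1, 2, -5, -5, -4]
R3 ← R3 − (2/3)·R1: [0, -2/3, -4/3, 10/3, 10/3, 8/3]
R4 ← R4 − (4/3)·R1: [0, 5/3, 10/3, -25/3, -25/3, -20/3]
R3 ← R3 + (2/3)·R2: [0, 0, 0, 0, 0, 0]
R4 ← R4 − (5/3)·R2: [0, 0, 0, 0, 0, 0]
2 nonzero rows, so rank(M) = 2.
M has 6 columns; by rank–nullity, nullity = 6 − 2 = 4.

4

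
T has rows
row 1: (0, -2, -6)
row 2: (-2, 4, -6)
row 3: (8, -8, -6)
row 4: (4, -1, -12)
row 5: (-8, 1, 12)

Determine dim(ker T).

Row reduce to echelon form.
Swap R1 ↔ R2
R3 ← R3 + (4)·R1: [0, 8, -30]
R4 ← R4 + (2)·R1: [0, 7, -24]
R5 ← R5 − (4)·R1: [0, -15, 36]
R3 ← R3 + (4)·R2: [0, 0, -54]
R4 ← R4 + (7/2)·R2: [0, 0, -45]
R5 ← R5 − (15/2)·R2: [0, 0, 81]
R4 ← R4 − (5/6)·R3: [0, 0, 0]
R5 ← R5 + (3/2)·R3: [0, 0, 0]
3 nonzero rows, so rank(T) = 3.
T has 3 columns; by rank–nullity, nullity = 3 − 3 = 0.

0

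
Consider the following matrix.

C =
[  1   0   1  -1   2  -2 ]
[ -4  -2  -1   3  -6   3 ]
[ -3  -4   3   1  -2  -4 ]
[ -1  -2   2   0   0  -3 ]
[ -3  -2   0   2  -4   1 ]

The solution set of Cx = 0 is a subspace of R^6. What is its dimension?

4

Row reduce to echelon form.
R2 ← R2 + (4)·R1: [0, -2, 3, -1, 2, -5]
R3 ← R3 + (3)·R1: [0, -4, 6, -2, 4, -10]
R4 ← R4 + R1: [0, -2, 3, -1, 2, -5]
R5 ← R5 + (3)·R1: [0, -2, 3, -1, 2, -5]
R3 ← R3 − (2)·R2: [0, 0, 0, 0, 0, 0]
R4 ← R4 − R2: [0, 0, 0, 0, 0, 0]
R5 ← R5 − R2: [0, 0, 0, 0, 0, 0]
2 nonzero rows, so rank(C) = 2.
C has 6 columns; by rank–nullity, nullity = 6 − 2 = 4.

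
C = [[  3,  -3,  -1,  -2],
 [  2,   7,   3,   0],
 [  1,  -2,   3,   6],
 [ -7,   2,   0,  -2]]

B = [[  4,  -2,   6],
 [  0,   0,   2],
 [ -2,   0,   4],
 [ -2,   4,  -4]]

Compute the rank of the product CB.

3

First compute CB:
[[ 18, -14,  16],
 [  2,  -4,  38],
 [-14,  22, -10],
 [-24,   6, -30]]
Now row reduce the product.
R2 ← R2 − (1/9)·R1: [0, -22/9, 326/9]
R3 ← R3 + (7/9)·R1: [0, 100/9, 22/9]
R4 ← R4 + (4/3)·R1: [0, -38/3, -26/3]
R3 ← R3 + (50/11)·R2: [0, 0, 1838/11]
R4 ← R4 − (57/11)·R2: [0, 0, -2160/11]
R4 ← R4 + (1080/919)·R3: [0, 0, 0]
3 nonzero rows, so rank(CB) = 3.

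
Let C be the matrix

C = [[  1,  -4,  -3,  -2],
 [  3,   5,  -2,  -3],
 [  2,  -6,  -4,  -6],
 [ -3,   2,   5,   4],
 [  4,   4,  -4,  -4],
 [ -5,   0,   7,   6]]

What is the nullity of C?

1

Row reduce to echelon form.
R2 ← R2 − (3)·R1: [0, 17, 7, 3]
R3 ← R3 − (2)·R1: [0, 2, 2, -2]
R4 ← R4 + (3)·R1: [0, -10, -4, -2]
R5 ← R5 − (4)·R1: [0, 20, 8, 4]
R6 ← R6 + (5)·R1: [0, -20, -8, -4]
R3 ← R3 − (2/17)·R2: [0, 0, 20/17, -40/17]
R4 ← R4 + (10/17)·R2: [0, 0, 2/17, -4/17]
R5 ← R5 − (20/17)·R2: [0, 0, -4/17, 8/17]
R6 ← R6 + (20/17)·R2: [0, 0, 4/17, -8/17]
R4 ← R4 − (1/10)·R3: [0, 0, 0, 0]
R5 ← R5 + (1/5)·R3: [0, 0, 0, 0]
R6 ← R6 − (1/5)·R3: [0, 0, 0, 0]
3 nonzero rows, so rank(C) = 3.
C has 4 columns; by rank–nullity, nullity = 4 − 3 = 1.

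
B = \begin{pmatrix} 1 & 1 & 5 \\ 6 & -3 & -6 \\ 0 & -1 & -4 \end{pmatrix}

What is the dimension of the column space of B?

2

Row reduce to echelon form.
R2 ← R2 − (6)·R1: [0, -9, -36]
R3 ← R3 − (1/9)·R2: [0, 0, 0]
Echelon form has 2 nonzero rows, so rank(B) = 2.
The column space has dimension equal to the rank: 2.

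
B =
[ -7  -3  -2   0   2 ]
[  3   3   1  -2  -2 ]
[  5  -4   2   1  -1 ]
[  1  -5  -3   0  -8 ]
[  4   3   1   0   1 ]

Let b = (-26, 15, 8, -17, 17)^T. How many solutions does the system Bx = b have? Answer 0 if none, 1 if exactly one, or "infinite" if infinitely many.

Row reduce the augmented matrix [B | b].
R2 ← R2 + (3/7)·R1: [0, 12/7, 1/7, -2, -8/7, 27/7]
R3 ← R3 + (5/7)·R1: [0, -43/7, 4/7, 1, 3/7, -74/7]
R4 ← R4 + (1/7)·R1: [0, -38/7, -23/7, 0, -54/7, -145/7]
R5 ← R5 + (4/7)·R1: [0, 9/7, -1/7, 0, 15/7, 15/7]
R3 ← R3 + (43/12)·R2: [0, 0, 13/12, -37/6, -11/3, 13/4]
R4 ← R4 + (19/6)·R2: [0, 0, -17/6, -19/3, -34/3, -17/2]
R5 ← R5 − (3/4)·R2: [0, 0, -1/4, 3/2, 3, -3/4]
R4 ← R4 + (34/13)·R3: [0, 0, 0, -292/13, -272/13, 0]
R5 ← R5 + (3/13)·R3: [0, 0, 0, 1/13, 28/13, 0]
R5 ← R5 + (1/292)·R4: [0, 0, 0, 0, 152/73, 0]
The echelon form has 5 nonzero rows, and every pivot lies in the first 5 columns, so rank(B) = rank([B|b]) = 5.
The system is consistent.
rank = 5 = number of unknowns, so the solution is unique.

1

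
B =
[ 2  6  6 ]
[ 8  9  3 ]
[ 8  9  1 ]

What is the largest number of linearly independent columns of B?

Row reduce to echelon form.
R2 ← R2 − (4)·R1: [0, -15, -21]
R3 ← R3 − (4)·R1: [0, -15, -23]
R3 ← R3 − R2: [0, 0, -2]
Echelon form has 3 nonzero rows, so rank(B) = 3.
The rank gives the maximum number of linearly independent columns: 3.

3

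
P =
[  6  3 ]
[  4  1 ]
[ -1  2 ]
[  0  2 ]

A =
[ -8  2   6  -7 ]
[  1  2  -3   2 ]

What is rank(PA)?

2

First compute PA:
[[-45,  18,  27, -36],
 [-31,  10,  21, -26],
 [ 10,   2, -12,  11],
 [  2,   4,  -6,   4]]
Now row reduce the product.
R2 ← R2 − (31/45)·R1: [0, -12/5, 12/5, -6/5]
R3 ← R3 + (2/9)·R1: [0, 6, -6, 3]
R4 ← R4 + (2/45)·R1: [0, 24/5, -24/5, 12/5]
R3 ← R3 + (5/2)·R2: [0, 0, 0, 0]
R4 ← R4 + (2)·R2: [0, 0, 0, 0]
2 nonzero rows, so rank(PA) = 2.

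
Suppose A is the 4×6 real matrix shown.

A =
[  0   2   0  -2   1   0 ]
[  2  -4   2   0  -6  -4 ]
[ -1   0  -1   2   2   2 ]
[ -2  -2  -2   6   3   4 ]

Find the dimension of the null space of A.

Row reduce to echelon form.
Swap R1 ↔ R2
R3 ← R3 + (1/2)·R1: [0, -2, 0, 2, -1, 0]
R4 ← R4 + R1: [0, -6, 0, 6, -3, 0]
R3 ← R3 + R2: [0, 0, 0, 0, 0, 0]
R4 ← R4 + (3)·R2: [0, 0, 0, 0, 0, 0]
2 nonzero rows, so rank(A) = 2.
A has 6 columns; by rank–nullity, nullity = 6 − 2 = 4.

4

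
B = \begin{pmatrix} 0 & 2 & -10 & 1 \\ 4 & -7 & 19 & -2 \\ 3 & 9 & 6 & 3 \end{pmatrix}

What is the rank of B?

3

Row reduce to echelon form.
Swap R1 ↔ R2
R3 ← R3 − (3/4)·R1: [0, 57/4, -33/4, 9/2]
R3 ← R3 − (57/8)·R2: [0, 0, 63, -21/8]
Echelon form has 3 nonzero rows, so rank(B) = 3.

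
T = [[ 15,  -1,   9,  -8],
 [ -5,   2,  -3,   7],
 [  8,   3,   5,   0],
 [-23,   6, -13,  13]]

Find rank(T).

Row reduce to echelon form.
R2 ← R2 + (1/3)·R1: [0, 5/3, 0, 13/3]
R3 ← R3 − (8/15)·R1: [0, 53/15, 1/5, 64/15]
R4 ← R4 + (23/15)·R1: [0, 67/15, 4/5, 11/15]
R3 ← R3 − (53/25)·R2: [0, 0, 1/5, -123/25]
R4 ← R4 − (67/25)·R2: [0, 0, 4/5, -272/25]
R4 ← R4 − (4)·R3: [0, 0, 0, 44/5]
Echelon form has 4 nonzero rows, so rank(T) = 4.

4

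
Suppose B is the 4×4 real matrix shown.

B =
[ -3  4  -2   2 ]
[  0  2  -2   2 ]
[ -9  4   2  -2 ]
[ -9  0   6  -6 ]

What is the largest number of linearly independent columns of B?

2

Row reduce to echelon form.
R3 ← R3 − (3)·R1: [0, -8, 8, -8]
R4 ← R4 − (3)·R1: [0, -12, 12, -12]
R3 ← R3 + (4)·R2: [0, 0, 0, 0]
R4 ← R4 + (6)·R2: [0, 0, 0, 0]
Echelon form has 2 nonzero rows, so rank(B) = 2.
The rank gives the maximum number of linearly independent columns: 2.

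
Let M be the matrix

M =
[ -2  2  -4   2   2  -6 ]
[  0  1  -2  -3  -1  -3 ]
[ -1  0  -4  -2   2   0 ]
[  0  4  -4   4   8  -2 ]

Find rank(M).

Row reduce to echelon form.
R3 ← R3 − (1/2)·R1: [0, -1, -2, -3, 1, 3]
R3 ← R3 + R2: [0, 0, -4, -6, 0, 0]
R4 ← R4 − (4)·R2: [0, 0, 4, 16, 12, 10]
R4 ← R4 + R3: [0, 0, 0, 10, 12, 10]
Echelon form has 4 nonzero rows, so rank(M) = 4.

4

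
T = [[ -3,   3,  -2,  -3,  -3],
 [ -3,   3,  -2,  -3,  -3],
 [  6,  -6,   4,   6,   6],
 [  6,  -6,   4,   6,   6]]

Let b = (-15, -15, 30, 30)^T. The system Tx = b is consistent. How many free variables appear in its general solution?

Row reduce the augmented matrix [T | b].
R2 ← R2 − R1: [0, 0, 0, 0, 0, 0]
R3 ← R3 + (2)·R1: [0, 0, 0, 0, 0, 0]
R4 ← R4 + (2)·R1: [0, 0, 0, 0, 0, 0]
The echelon form has 1 nonzero rows, and every pivot lies in the first 5 columns, so rank(T) = rank([T|b]) = 1.
The system is consistent.
Free variables = (unknowns) − (rank) = 5 − 1 = 4.

4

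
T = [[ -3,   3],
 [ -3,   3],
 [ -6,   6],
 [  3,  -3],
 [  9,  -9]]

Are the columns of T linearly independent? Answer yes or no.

Row reduce T to echelon form.
R2 ← R2 − R1: [0, 0]
R3 ← R3 − (2)·R1: [0, 0]
R4 ← R4 + R1: [0, 0]
R5 ← R5 + (3)·R1: [0, 0]
1 pivot among 2 columns.
Only 1 < 2 pivot columns, so the columns are linearly dependent.

no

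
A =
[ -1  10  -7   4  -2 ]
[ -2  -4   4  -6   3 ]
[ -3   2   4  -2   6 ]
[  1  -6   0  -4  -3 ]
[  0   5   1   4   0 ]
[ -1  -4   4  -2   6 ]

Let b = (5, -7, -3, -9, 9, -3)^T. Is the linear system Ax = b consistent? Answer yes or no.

Row reduce the augmented matrix [A | b].
R2 ← R2 − (2)·R1: [0, -24, 18, -14, 7, -17]
R3 ← R3 − (3)·R1: [0, -28, 25, -14, 12, -18]
R4 ← R4 + R1: [0, 4, -7, 0, -5, -4]
R6 ← R6 − R1: [0, -14, 11, -6, 8, -8]
R3 ← R3 − (7/6)·R2: [0, 0, 4, 7/3, 23/6, 11/6]
R4 ← R4 + (1/6)·R2: [0, 0, -4, -7/3, -23/6, -41/6]
R5 ← R5 + (5/24)·R2: [0, 0, 19/4, 13/12, 35/24, 131/24]
R6 ← R6 − (7/12)·R2: [0, 0, 1/2, 13/6, 47/12, 23/12]
R4 ← R4 + R3: [0, 0, 0, 0, 0, -5]
R5 ← R5 − (19/16)·R3: [0, 0, 0, -27/16, -99/32, 105/32]
R6 ← R6 − (1/8)·R3: [0, 0, 0, 15/8, 55/16, 27/16]
Swap R4 ↔ R5
R6 ← R6 + (10/9)·R4: [0, 0, 0, 0, 0, 16/3]
R6 ← R6 + (16/15)·R5: [0, 0, 0, 0, 0, 0]
The echelon form has 5 nonzero rows; the last pivot sits in the augmented column, so rank(A) = 4 but rank([A|b]) = 5.
Since the ranks differ, the system is inconsistent.

no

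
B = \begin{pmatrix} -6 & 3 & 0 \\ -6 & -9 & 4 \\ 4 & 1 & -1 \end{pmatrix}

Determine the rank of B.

2

Row reduce to echelon form.
R2 ← R2 − R1: [0, -12, 4]
R3 ← R3 + (2/3)·R1: [0, 3, -1]
R3 ← R3 + (1/4)·R2: [0, 0, 0]
Echelon form has 2 nonzero rows, so rank(B) = 2.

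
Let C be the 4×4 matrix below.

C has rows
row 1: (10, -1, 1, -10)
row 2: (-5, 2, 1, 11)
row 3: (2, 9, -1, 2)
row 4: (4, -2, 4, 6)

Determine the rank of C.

3

Row reduce to echelon form.
R2 ← R2 + (1/2)·R1: [0, 3/2, 3/2, 6]
R3 ← R3 − (1/5)·R1: [0, 46/5, -6/5, 4]
R4 ← R4 − (2/5)·R1: [0, -8/5, 18/5, 10]
R3 ← R3 − (92/15)·R2: [0, 0, -52/5, -164/5]
R4 ← R4 + (16/15)·R2: [0, 0, 26/5, 82/5]
R4 ← R4 + (1/2)·R3: [0, 0, 0, 0]
Echelon form has 3 nonzero rows, so rank(C) = 3.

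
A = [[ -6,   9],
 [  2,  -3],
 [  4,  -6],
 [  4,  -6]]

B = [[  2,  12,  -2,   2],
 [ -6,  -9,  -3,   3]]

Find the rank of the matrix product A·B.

1

First compute AB:
[[-66, -153, -15,  15],
 [ 22,  51,   5,  -5],
 [ 44, 102,  10, -10],
 [ 44, 102,  10, -10]]
Now row reduce the product.
R2 ← R2 + (1/3)·R1: [0, 0, 0, 0]
R3 ← R3 + (2/3)·R1: [0, 0, 0, 0]
R4 ← R4 + (2/3)·R1: [0, 0, 0, 0]
1 nonzero row, so rank(AB) = 1.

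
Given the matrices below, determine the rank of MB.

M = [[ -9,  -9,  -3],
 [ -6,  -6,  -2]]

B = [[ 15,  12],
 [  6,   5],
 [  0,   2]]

1

First compute MB:
[[-189, -159],
 [-126, -106]]
Now row reduce the product.
R2 ← R2 − (2/3)·R1: [0, 0]
1 nonzero row, so rank(MB) = 1.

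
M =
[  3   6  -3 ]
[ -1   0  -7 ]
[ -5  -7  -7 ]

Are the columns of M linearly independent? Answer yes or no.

no

Row reduce M to echelon form.
R2 ← R2 + (1/3)·R1: [0, 2, -8]
R3 ← R3 + (5/3)·R1: [0, 3, -12]
R3 ← R3 − (3/2)·R2: [0, 0, 0]
2 pivots among 3 columns.
Only 2 < 3 pivot columns, so the columns are linearly dependent.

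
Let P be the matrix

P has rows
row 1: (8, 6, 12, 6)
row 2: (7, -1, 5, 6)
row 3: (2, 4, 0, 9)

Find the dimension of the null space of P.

Row reduce to echelon form.
R2 ← R2 − (7/8)·R1: [0, -25/4, -11/2, 3/4]
R3 ← R3 − (1/4)·R1: [0, 5/2, -3, 15/2]
R3 ← R3 + (2/5)·R2: [0, 0, -26/5, 39/5]
3 nonzero rows, so rank(P) = 3.
P has 4 columns; by rank–nullity, nullity = 4 − 3 = 1.

1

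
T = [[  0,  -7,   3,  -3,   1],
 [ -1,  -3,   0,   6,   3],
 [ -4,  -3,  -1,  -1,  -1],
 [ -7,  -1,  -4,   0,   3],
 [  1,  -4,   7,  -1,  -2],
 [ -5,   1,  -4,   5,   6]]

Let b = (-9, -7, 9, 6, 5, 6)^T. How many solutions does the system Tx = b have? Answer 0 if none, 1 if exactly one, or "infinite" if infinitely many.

Row reduce the augmented matrix [T | b].
Swap R1 ↔ R2
R3 ← R3 − (4)·R1: [0, 9, -1, -25, -13, 37]
R4 ← R4 − (7)·R1: [0, 20, -4, -42, -18, 55]
R5 ← R5 + R1: [0, -7, 7, 5, 1, -2]
R6 ← R6 − (5)·R1: [0, 16, -4, -25, -9, 41]
R3 ← R3 + (9/7)·R2: [0, 0, 20/7, -202/7, -82/7, 178/7]
R4 ← R4 + (20/7)·R2: [0, 0, 32/7, -354/7, -106/7, 205/7]
R5 ← R5 − R2: [0, 0, 4, 8, 0, 7]
R6 ← R6 + (16/7)·R2: [0, 0, 20/7, -223/7, -47/7, 143/7]
R4 ← R4 − (8/5)·R3: [0, 0, 0, -22/5, 18/5, -57/5]
R5 ← R5 − (7/5)·R3: [0, 0, 0, 242/5, 82/5, -143/5]
R6 ← R6 − R3: [0, 0, 0, -3, 5, -5]
R5 ← R5 + (11)·R4: [0, 0, 0, 0, 56, -154]
R6 ← R6 − (15/22)·R4: [0, 0, 0, 0, 28/11, 61/22]
R6 ← R6 − (1/22)·R5: [0, 0, 0, 0, 0, 215/22]
The echelon form has 6 nonzero rows; the last pivot sits in the augmented column, so rank(T) = 5 but rank([T|b]) = 6.
Since the ranks differ, the system is inconsistent.
It has no solutions.

0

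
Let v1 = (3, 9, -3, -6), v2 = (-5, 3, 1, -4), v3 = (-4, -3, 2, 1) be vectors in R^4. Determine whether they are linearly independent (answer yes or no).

no

Form the matrix with these vectors as rows and row reduce.
R2 ← R2 + (5/3)·R1: [0, 18, -4, -14]
R3 ← R3 + (4/3)·R1: [0, 9, -2, -7]
R3 ← R3 − (1/2)·R2: [0, 0, 0, 0]
2 nonzero rows, so the 3 vectors span a space of dimension 2.
Since 2 < 3, the vectors are linearly dependent.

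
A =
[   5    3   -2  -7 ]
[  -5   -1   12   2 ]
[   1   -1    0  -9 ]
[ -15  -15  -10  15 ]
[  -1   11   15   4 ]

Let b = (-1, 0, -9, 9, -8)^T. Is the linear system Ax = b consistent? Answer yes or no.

no

Row reduce the augmented matrix [A | b].
R2 ← R2 + R1: [0, 2, 10, -5, -1]
R3 ← R3 − (1/5)·R1: [0, -8/5, 2/5, -38/5, -44/5]
R4 ← R4 + (3)·R1: [0, -6, -16, -6, 6]
R5 ← R5 + (1/5)·R1: [0, 58/5, 73/5, 13/5, -41/5]
R3 ← R3 + (4/5)·R2: [0, 0, 42/5, -58/5, -48/5]
R4 ← R4 + (3)·R2: [0, 0, 14, -21, 3]
R5 ← R5 − (29/5)·R2: [0, 0, -217/5, 158/5, -12/5]
R4 ← R4 − (5/3)·R3: [0, 0, 0, -5/3, 19]
R5 ← R5 + (31/6)·R3: [0, 0, 0, -85/3, -52]
R5 ← R5 − (17)·R4: [0, 0, 0, 0, -375]
The echelon form has 5 nonzero rows; the last pivot sits in the augmented column, so rank(A) = 4 but rank([A|b]) = 5.
Since the ranks differ, the system is inconsistent.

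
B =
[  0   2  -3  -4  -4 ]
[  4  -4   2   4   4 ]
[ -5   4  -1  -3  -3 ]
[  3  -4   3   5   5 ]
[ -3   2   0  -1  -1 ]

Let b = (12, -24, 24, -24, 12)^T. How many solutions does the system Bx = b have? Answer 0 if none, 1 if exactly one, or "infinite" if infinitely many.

infinite

Row reduce the augmented matrix [B | b].
Swap R1 ↔ R2
R3 ← R3 + (5/4)·R1: [0, -1, 3/2, 2, 2, -6]
R4 ← R4 − (3/4)·R1: [0, -1, 3/2, 2, 2, -6]
R5 ← R5 + (3/4)·R1: [0, -1, 3/2, 2, 2, -6]
R3 ← R3 + (1/2)·R2: [0, 0, 0, 0, 0, 0]
R4 ← R4 + (1/2)·R2: [0, 0, 0, 0, 0, 0]
R5 ← R5 + (1/2)·R2: [0, 0, 0, 0, 0, 0]
The echelon form has 2 nonzero rows, and every pivot lies in the first 5 columns, so rank(B) = rank([B|b]) = 2.
The system is consistent.
rank = 2 < 5 unknowns, so there are infinitely many solutions.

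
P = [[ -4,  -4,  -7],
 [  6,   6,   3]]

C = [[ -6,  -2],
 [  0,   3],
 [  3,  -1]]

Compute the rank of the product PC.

First compute PC:
[[  3,   3],
 [-27,   3]]
Now row reduce the product.
R2 ← R2 + (9)·R1: [0, 30]
2 nonzero rows, so rank(PC) = 2.

2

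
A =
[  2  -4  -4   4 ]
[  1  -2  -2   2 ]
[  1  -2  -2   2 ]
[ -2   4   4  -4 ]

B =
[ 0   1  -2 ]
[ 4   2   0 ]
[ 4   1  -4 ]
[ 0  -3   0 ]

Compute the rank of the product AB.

First compute AB:
[[-32, -22,  12],
 [-16, -11,   6],
 [-16, -11,   6],
 [ 32,  22, -12]]
Now row reduce the product.
R2 ← R2 − (1/2)·R1: [0, 0, 0]
R3 ← R3 − (1/2)·R1: [0, 0, 0]
R4 ← R4 + R1: [0, 0, 0]
1 nonzero row, so rank(AB) = 1.

1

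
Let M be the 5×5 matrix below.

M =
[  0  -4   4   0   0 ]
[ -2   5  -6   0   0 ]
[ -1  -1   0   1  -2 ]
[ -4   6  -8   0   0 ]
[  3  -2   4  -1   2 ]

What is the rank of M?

Row reduce to echelon form.
Swap R1 ↔ R2
R3 ← R3 − (1/2)·R1: [0, -7/2, 3, 1, -2]
R4 ← R4 − (2)·R1: [0, -4, 4, 0, 0]
R5 ← R5 + (3/2)·R1: [0, 11/2, -5, -1, 2]
R3 ← R3 − (7/8)·R2: [0, 0, -1/2, 1, -2]
R4 ← R4 − R2: [0, 0, 0, 0, 0]
R5 ← R5 + (11/8)·R2: [0, 0, 1/2, -1, 2]
R5 ← R5 + R3: [0, 0, 0, 0, 0]
Echelon form has 3 nonzero rows, so rank(M) = 3.

3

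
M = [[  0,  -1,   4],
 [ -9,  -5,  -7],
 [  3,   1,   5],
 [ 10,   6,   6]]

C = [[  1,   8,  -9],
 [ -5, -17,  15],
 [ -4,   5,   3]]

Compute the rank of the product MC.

First compute MC:
[[-11,  37,  -3],
 [ 44, -22, -15],
 [-22,  32,   3],
 [-44,   8,  18]]
Now row reduce the product.
R2 ← R2 + (4)·R1: [0, 126, -27]
R3 ← R3 − (2)·R1: [0, -42, 9]
R4 ← R4 − (4)·R1: [0, -140, 30]
R3 ← R3 + (1/3)·R2: [0, 0, 0]
R4 ← R4 + (10/9)·R2: [0, 0, 0]
2 nonzero rows, so rank(MC) = 2.

2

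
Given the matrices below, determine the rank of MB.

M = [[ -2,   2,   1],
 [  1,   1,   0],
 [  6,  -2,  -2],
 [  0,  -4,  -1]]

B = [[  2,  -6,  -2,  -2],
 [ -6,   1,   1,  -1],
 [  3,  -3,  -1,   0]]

First compute MB:
[[-13,  11,   5,   2],
 [ -4,  -5,  -1,  -3],
 [ 18, -32, -12, -10],
 [ 21,  -1,  -3,   4]]
Now row reduce the product.
R2 ← R2 − (4/13)·R1: [0, -109/13, -33/13, -47/13]
R3 ← R3 + (18/13)·R1: [0, -218/13, -66/13, -94/13]
R4 ← R4 + (21/13)·R1: [0, 218/13, 66/13, 94/13]
R3 ← R3 − (2)·R2: [0, 0, 0, 0]
R4 ← R4 + (2)·R2: [0, 0, 0, 0]
2 nonzero rows, so rank(MB) = 2.

2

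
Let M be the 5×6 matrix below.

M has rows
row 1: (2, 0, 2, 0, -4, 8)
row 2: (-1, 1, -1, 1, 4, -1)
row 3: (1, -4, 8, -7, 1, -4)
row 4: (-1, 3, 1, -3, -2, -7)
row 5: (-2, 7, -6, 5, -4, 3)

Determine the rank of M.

5

Row reduce to echelon form.
R2 ← R2 + (1/2)·R1: [0, 1, 0, 1, 2, 3]
R3 ← R3 − (1/2)·R1: [0, -4, 7, -7, 3, -8]
R4 ← R4 + (1/2)·R1: [0, 3, 2, -3, -4, -3]
R5 ← R5 + R1: [0, 7, -4, 5, -8, 11]
R3 ← R3 + (4)·R2: [0, 0, 7, -3, 11, 4]
R4 ← R4 − (3)·R2: [0, 0, 2, -6, -10, -12]
R5 ← R5 − (7)·R2: [0, 0, -4, -2, -22, -10]
R4 ← R4 − (2/7)·R3: [0, 0, 0, -36/7, -92/7, -92/7]
R5 ← R5 + (4/7)·R3: [0, 0, 0, -26/7, -110/7, -54/7]
R5 ← R5 − (13/18)·R4: [0, 0, 0, 0, -56/9, 16/9]
Echelon form has 5 nonzero rows, so rank(M) = 5.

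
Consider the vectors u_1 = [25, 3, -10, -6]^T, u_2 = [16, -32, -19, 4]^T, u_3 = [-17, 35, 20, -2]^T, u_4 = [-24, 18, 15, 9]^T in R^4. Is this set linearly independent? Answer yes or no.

yes

Form the matrix with these vectors as rows and row reduce.
R2 ← R2 − (16/25)·R1: [0, -848/25, -63/5, 196/25]
R3 ← R3 + (17/25)·R1: [0, 926/25, 66/5, -152/25]
R4 ← R4 + (24/25)·R1: [0, 522/25, 27/5, 81/25]
R3 ← R3 + (463/424)·R2: [0, 0, -237/424, 263/106]
R4 ← R4 + (261/424)·R2: [0, 0, -999/424, 855/106]
R4 ← R4 − (333/79)·R3: [0, 0, 0, -189/79]
4 nonzero rows, so the 4 vectors span a space of dimension 4.
Since 4 = 4, the vectors are linearly independent.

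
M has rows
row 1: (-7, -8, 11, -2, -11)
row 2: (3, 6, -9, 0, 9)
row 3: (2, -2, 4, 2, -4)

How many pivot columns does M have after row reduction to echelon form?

2

Row reduce to echelon form.
R2 ← R2 + (3/7)·R1: [0, 18/7, -30/7, -6/7, 30/7]
R3 ← R3 + (2/7)·R1: [0, -30/7, 50/7, 10/7, -50/7]
R3 ← R3 + (5/3)·R2: [0, 0, 0, 0, 0]
Echelon form has 2 nonzero rows, so rank(M) = 2.
Each nonzero row contributes one pivot column: 2 pivot columns.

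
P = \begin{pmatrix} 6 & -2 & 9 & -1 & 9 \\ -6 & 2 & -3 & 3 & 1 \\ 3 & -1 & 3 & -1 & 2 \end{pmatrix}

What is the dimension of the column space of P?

Row reduce to echelon form.
R2 ← R2 + R1: [0, 0, 6, 2, 10]
R3 ← R3 − (1/2)·R1: [0, 0, -3/2, -1/2, -5/2]
R3 ← R3 + (1/4)·R2: [0, 0, 0, 0, 0]
Echelon form has 2 nonzero rows, so rank(P) = 2.
The column space has dimension equal to the rank: 2.

2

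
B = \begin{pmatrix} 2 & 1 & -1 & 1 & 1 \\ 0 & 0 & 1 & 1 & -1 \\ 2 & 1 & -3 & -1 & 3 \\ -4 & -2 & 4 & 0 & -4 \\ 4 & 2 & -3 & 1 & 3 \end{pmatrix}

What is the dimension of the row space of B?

2

Row reduce to echelon form.
R3 ← R3 − R1: [0, 0, -2, -2, 2]
R4 ← R4 + (2)·R1: [0, 0, 2, 2, -2]
R5 ← R5 − (2)·R1: [0, 0, -1, -1, 1]
R3 ← R3 + (2)·R2: [0, 0, 0, 0, 0]
R4 ← R4 − (2)·R2: [0, 0, 0, 0, 0]
R5 ← R5 + R2: [0, 0, 0, 0, 0]
Echelon form has 2 nonzero rows, so rank(B) = 2.
The row space has dimension equal to the rank: 2.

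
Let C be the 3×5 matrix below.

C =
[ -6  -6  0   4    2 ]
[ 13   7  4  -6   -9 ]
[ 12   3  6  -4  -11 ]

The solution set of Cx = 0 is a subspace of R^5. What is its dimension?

3

Row reduce to echelon form.
R2 ← R2 + (13/6)·R1: [0, -6, 4, 8/3, -14/3]
R3 ← R3 + (2)·R1: [0, -9, 6, 4, -7]
R3 ← R3 − (3/2)·R2: [0, 0, 0, 0, 0]
2 nonzero rows, so rank(C) = 2.
C has 5 columns; by rank–nullity, nullity = 5 − 2 = 3.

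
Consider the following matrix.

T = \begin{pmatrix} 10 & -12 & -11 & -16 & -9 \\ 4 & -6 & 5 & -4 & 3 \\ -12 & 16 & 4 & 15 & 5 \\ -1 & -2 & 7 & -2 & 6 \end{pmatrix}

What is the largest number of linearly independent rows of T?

4

Row reduce to echelon form.
R2 ← R2 − (2/5)·R1: [0, -6/5, 47/5, 12/5, 33/5]
R3 ← R3 + (6/5)·R1: [0, 8/5, -46/5, -21/5, -29/5]
R4 ← R4 + (1/10)·R1: [0, -16/5, 59/10, -18/5, 51/10]
R3 ← R3 + (4/3)·R2: [0, 0, 10/3, -1, 3]
R4 ← R4 − (8/3)·R2: [0, 0, -115/6, -10, -25/2]
R4 ← R4 + (23/4)·R3: [0, 0, 0, -63/4, 19/4]
Echelon form has 4 nonzero rows, so rank(T) = 4.
The rank gives the maximum number of linearly independent rows: 4.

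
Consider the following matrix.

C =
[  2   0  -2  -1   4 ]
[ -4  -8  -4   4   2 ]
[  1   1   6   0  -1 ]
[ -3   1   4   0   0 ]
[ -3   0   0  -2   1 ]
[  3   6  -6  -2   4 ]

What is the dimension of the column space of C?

Row reduce to echelon form.
R2 ← R2 + (2)·R1: [0, -8, -8, 2, 10]
R3 ← R3 − (1/2)·R1: [0, 1, 7, 1/2, -3]
R4 ← R4 + (3/2)·R1: [0, 1, 1, -3/2, 6]
R5 ← R5 + (3/2)·R1: [0, 0, -3, -7/2, 7]
R6 ← R6 − (3/2)·R1: [0, 6, -3, -1/2, -2]
R3 ← R3 + (1/8)·R2: [0, 0, 6, 3/4, -7/4]
R4 ← R4 + (1/8)·R2: [0, 0, 0, -5/4, 29/4]
R6 ← R6 + (3/4)·R2: [0, 0, -9, 1, 11/2]
R5 ← R5 + (1/2)·R3: [0, 0, 0, -25/8, 49/8]
R6 ← R6 + (3/2)·R3: [0, 0, 0, 17/8, 23/8]
R5 ← R5 − (5/2)·R4: [0, 0, 0, 0, -12]
R6 ← R6 + (17/10)·R4: [0, 0, 0, 0, 76/5]
R6 ← R6 + (19/15)·R5: [0, 0, 0, 0, 0]
Echelon form has 5 nonzero rows, so rank(C) = 5.
The column space has dimension equal to the rank: 5.

5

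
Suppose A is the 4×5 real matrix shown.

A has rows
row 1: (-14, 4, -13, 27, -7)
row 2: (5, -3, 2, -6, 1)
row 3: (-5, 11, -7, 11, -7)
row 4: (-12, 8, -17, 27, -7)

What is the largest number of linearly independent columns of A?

Row reduce to echelon form.
R2 ← R2 + (5/14)·R1: [0, -11/7, -37/14, 51/14, -3/2]
R3 ← R3 − (5/14)·R1: [0, 67/7, -33/14, 19/14, -9/2]
R4 ← R4 − (6/7)·R1: [0, 32/7, -41/7, 27/7, -1]
R3 ← R3 + (67/11)·R2: [0, 0, -203/11, 259/11, -150/11]
R4 ← R4 + (32/11)·R2: [0, 0, -149/11, 159/11, -59/11]
R4 ← R4 − (149/203)·R3: [0, 0, 0, -82/29, 943/203]
Echelon form has 4 nonzero rows, so rank(A) = 4.
The rank gives the maximum number of linearly independent columns: 4.

4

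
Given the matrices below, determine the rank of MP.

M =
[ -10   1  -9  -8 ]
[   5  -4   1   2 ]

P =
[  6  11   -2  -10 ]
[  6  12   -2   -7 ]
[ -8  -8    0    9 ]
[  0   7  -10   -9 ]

First compute MP:
[[ 18, -82,  98,  84],
 [ -2,  13, -22, -31]]
Now row reduce the product.
R2 ← R2 + (1/9)·R1: [0, 35/9, -100/9, -65/3]
2 nonzero rows, so rank(MP) = 2.

2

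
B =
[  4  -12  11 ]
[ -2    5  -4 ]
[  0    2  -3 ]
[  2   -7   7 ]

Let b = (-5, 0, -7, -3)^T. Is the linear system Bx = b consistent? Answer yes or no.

Row reduce the augmented matrix [B | b].
R2 ← R2 + (1/2)·R1: [0, -1, 3/2, -5/2]
R4 ← R4 − (1/2)·R1: [0, -1, 3/2, -1/2]
R3 ← R3 + (2)·R2: [0, 0, 0, -12]
R4 ← R4 − R2: [0, 0, 0, 2]
R4 ← R4 + (1/6)·R3: [0, 0, 0, 0]
The echelon form has 3 nonzero rows; the last pivot sits in the augmented column, so rank(B) = 2 but rank([B|b]) = 3.
Since the ranks differ, the system is inconsistent.

no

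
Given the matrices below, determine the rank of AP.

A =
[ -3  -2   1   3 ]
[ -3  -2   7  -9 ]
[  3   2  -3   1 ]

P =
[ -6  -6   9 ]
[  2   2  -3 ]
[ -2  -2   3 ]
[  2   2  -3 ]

1

First compute AP:
[[ 18,  18, -27],
 [-18, -18,  27],
 [ -6,  -6,   9]]
Now row reduce the product.
R2 ← R2 + R1: [0, 0, 0]
R3 ← R3 + (1/3)·R1: [0, 0, 0]
1 nonzero row, so rank(AP) = 1.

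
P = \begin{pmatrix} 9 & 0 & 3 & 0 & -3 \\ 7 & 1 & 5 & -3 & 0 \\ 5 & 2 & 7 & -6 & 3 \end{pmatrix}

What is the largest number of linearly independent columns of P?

Row reduce to echelon form.
R2 ← R2 − (7/9)·R1: [0, 1, 8/3, -3, 7/3]
R3 ← R3 − (5/9)·R1: [0, 2, 16/3, -6, 14/3]
R3 ← R3 − (2)·R2: [0, 0, 0, 0, 0]
Echelon form has 2 nonzero rows, so rank(P) = 2.
The rank gives the maximum number of linearly independent columns: 2.

2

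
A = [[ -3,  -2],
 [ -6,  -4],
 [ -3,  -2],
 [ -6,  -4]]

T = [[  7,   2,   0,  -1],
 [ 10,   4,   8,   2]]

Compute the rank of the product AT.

1

First compute AT:
[[-41, -14, -16,  -1],
 [-82, -28, -32,  -2],
 [-41, -14, -16,  -1],
 [-82, -28, -32,  -2]]
Now row reduce the product.
R2 ← R2 − (2)·R1: [0, 0, 0, 0]
R3 ← R3 − R1: [0, 0, 0, 0]
R4 ← R4 − (2)·R1: [0, 0, 0, 0]
1 nonzero row, so rank(AT) = 1.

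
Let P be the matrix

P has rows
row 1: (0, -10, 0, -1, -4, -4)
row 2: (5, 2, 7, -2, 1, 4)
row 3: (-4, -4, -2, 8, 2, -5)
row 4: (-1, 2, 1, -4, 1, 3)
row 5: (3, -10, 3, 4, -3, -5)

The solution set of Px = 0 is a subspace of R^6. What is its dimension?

Row reduce to echelon form.
Swap R1 ↔ R2
R3 ← R3 + (4/5)·R1: [0, -12/5, 18/5, 32/5, 14/5, -9/5]
R4 ← R4 + (1/5)·R1: [0, 12/5, 12/5, -22/5, 6/5, 19/5]
R5 ← R5 − (3/5)·R1: [0, -56/5, -6/5, 26/5, -18/5, -37/5]
R3 ← R3 − (6/25)·R2: [0, 0, 18/5, 166/25, 94/25, -21/25]
R4 ← R4 + (6/25)·R2: [0, 0, 12/5, -116/25, 6/25, 71/25]
R5 ← R5 − (28/25)·R2: [0, 0, -6/5, 158/25, 22/25, -73/25]
R4 ← R4 − (2/3)·R3: [0, 0, 0, -136/15, -34/15, 17/5]
R5 ← R5 + (1/3)·R3: [0, 0, 0, 128/15, 32/15, -16/5]
R5 ← R5 + (16/17)·R4: [0, 0, 0, 0, 0, 0]
4 nonzero rows, so rank(P) = 4.
P has 6 columns; by rank–nullity, nullity = 6 − 4 = 2.

2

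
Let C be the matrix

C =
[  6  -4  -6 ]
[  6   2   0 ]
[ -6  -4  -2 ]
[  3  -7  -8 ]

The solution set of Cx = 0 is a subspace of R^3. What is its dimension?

1

Row reduce to echelon form.
R2 ← R2 − R1: [0, 6, 6]
R3 ← R3 + R1: [0, -8, -8]
R4 ← R4 − (1/2)·R1: [0, -5, -5]
R3 ← R3 + (4/3)·R2: [0, 0, 0]
R4 ← R4 + (5/6)·R2: [0, 0, 0]
2 nonzero rows, so rank(C) = 2.
C has 3 columns; by rank–nullity, nullity = 3 − 2 = 1.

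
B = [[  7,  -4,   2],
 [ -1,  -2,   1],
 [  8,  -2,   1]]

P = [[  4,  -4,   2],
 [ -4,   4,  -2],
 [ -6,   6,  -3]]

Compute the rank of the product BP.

1

First compute BP:
[[ 32, -32,  16],
 [ -2,   2,  -1],
 [ 34, -34,  17]]
Now row reduce the product.
R2 ← R2 + (1/16)·R1: [0, 0, 0]
R3 ← R3 − (17/16)·R1: [0, 0, 0]
1 nonzero row, so rank(BP) = 1.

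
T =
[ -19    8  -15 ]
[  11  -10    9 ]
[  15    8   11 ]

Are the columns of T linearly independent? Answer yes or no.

Row reduce T to echelon form.
R2 ← R2 + (11/19)·R1: [0, -102/19, 6/19]
R3 ← R3 + (15/19)·R1: [0, 272/19, -16/19]
R3 ← R3 + (8/3)·R2: [0, 0, 0]
2 pivots among 3 columns.
Only 2 < 3 pivot columns, so the columns are linearly dependent.

no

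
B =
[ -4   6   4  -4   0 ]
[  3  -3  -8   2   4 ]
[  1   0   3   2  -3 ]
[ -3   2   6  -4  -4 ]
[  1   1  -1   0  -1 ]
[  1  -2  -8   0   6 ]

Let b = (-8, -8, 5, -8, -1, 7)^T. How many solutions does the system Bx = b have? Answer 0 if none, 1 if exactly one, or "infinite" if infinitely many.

0

Row reduce the augmented matrix [B | b].
R2 ← R2 + (3/4)·R1: [0, 3/2, -5, -1, 4, -14]
R3 ← R3 + (1/4)·R1: [0, 3/2, 4, 1, -3, 3]
R4 ← R4 − (3/4)·R1: [0, -5/2, 3, -1, -4, -2]
R5 ← R5 + (1/4)·R1: [0, 5/2, 0, -1, -1, -3]
R6 ← R6 + (1/4)·R1: [0, -1/2, -7, -1, 6, 5]
R3 ← R3 − R2: [0, 0, 9, 2, -7, 17]
R4 ← R4 + (5/3)·R2: [0, 0, -16/3, -8/3, 8/3, -76/3]
R5 ← R5 − (5/3)·R2: [0, 0, 25/3, 2/3, -23/3, 61/3]
R6 ← R6 + (1/3)·R2: [0, 0, -26/3, -4/3, 22/3, 1/3]
R4 ← R4 + (16/27)·R3: [0, 0, 0, -40/27, -40/27, -412/27]
R5 ← R5 − (25/27)·R3: [0, 0, 0, -32/27, -32/27, 124/27]
R6 ← R6 + (26/27)·R3: [0, 0, 0, 16/27, 16/27, 451/27]
R5 ← R5 − (4/5)·R4: [0, 0, 0, 0, 0, 84/5]
R6 ← R6 + (2/5)·R4: [0, 0, 0, 0, 0, 53/5]
R6 ← R6 − (53/84)·R5: [0, 0, 0, 0, 0, 0]
The echelon form has 5 nonzero rows; the last pivot sits in the augmented column, so rank(B) = 4 but rank([B|b]) = 5.
Since the ranks differ, the system is inconsistent.
It has no solutions.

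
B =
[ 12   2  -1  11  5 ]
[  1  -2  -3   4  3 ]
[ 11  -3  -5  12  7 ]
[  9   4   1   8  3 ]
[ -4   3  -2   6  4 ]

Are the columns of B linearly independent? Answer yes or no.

Row reduce B to echelon form.
R2 ← R2 − (1/12)·R1: [0, -13/6, -35/12, 37/12, 31/12]
R3 ← R3 − (11/12)·R1: [0, -29/6, -49/12, 23/12, 29/12]
R4 ← R4 − (3/4)·R1: [0, 5/2, 7/4, -1/4, -3/4]
R5 ← R5 + (1/3)·R1: [0, 11/3, -7/3, 29/3, 17/3]
R3 ← R3 − (29/13)·R2: [0, 0, 63/26, -129/26, -87/26]
R4 ← R4 + (15/13)·R2: [0, 0, -21/13, 43/13, 29/13]
R5 ← R5 + (22/13)·R2: [0, 0, -189/26, 387/26, 261/26]
R4 ← R4 + (2/3)·R3: [0, 0, 0, 0, 0]
R5 ← R5 + (3)·R3: [0, 0, 0, 0, 0]
3 pivots among 5 columns.
Only 3 < 5 pivot columns, so the columns are linearly dependent.

no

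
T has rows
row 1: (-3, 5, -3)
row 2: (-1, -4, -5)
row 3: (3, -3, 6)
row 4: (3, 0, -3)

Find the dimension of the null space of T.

Row reduce to echelon form.
R2 ← R2 − (1/3)·R1: [0, -17/3, -4]
R3 ← R3 + R1: [0, 2, 3]
R4 ← R4 + R1: [0, 5, -6]
R3 ← R3 + (6/17)·R2: [0, 0, 27/17]
R4 ← R4 + (15/17)·R2: [0, 0, -162/17]
R4 ← R4 + (6)·R3: [0, 0, 0]
3 nonzero rows, so rank(T) = 3.
T has 3 columns; by rank–nullity, nullity = 3 − 3 = 0.

0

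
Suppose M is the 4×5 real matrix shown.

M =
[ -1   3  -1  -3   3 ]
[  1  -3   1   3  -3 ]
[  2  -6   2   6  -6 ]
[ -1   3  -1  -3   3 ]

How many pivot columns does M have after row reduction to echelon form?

Row reduce to echelon form.
R2 ← R2 + R1: [0, 0, 0, 0, 0]
R3 ← R3 + (2)·R1: [0, 0, 0, 0, 0]
R4 ← R4 − R1: [0, 0, 0, 0, 0]
Echelon form has 1 nonzero row, so rank(M) = 1.
Each nonzero row contributes one pivot column: 1 pivot columns.

1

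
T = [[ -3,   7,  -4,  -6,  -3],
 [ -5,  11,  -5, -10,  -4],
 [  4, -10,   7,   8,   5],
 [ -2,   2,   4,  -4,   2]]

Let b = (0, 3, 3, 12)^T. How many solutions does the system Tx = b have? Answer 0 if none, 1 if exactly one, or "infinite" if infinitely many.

Row reduce the augmented matrix [T | b].
R2 ← R2 − (5/3)·R1: [0, -2/3, 5/3, 0, 1, 3]
R3 ← R3 + (4/3)·R1: [0, -2/3, 5/3, 0, 1, 3]
R4 ← R4 − (2/3)·R1: [0, -8/3, 20/3, 0, 4, 12]
R3 ← R3 − R2: [0, 0, 0, 0, 0, 0]
R4 ← R4 − (4)·R2: [0, 0, 0, 0, 0, 0]
The echelon form has 2 nonzero rows, and every pivot lies in the first 5 columns, so rank(T) = rank([T|b]) = 2.
The system is consistent.
rank = 2 < 5 unknowns, so there are infinitely many solutions.

infinite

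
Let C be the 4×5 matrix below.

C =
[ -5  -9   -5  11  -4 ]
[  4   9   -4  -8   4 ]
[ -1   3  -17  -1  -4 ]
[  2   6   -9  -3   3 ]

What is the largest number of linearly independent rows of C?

3

Row reduce to echelon form.
R2 ← R2 + (4/5)·R1: [0, 9/5, -8, 4/5, 4/5]
R3 ← R3 − (1/5)·R1: [0, 24/5, -16, -16/5, -16/5]
R4 ← R4 + (2/5)·R1: [0, 12/5, -11, 7/5, 7/5]
R3 ← R3 − (8/3)·R2: [0, 0, 16/3, -16/3, -16/3]
R4 ← R4 − (4/3)·R2: [0, 0, -1/3, 1/3, 1/3]
R4 ← R4 + (1/16)·R3: [0, 0, 0, 0, 0]
Echelon form has 3 nonzero rows, so rank(C) = 3.
The rank gives the maximum number of linearly independent rows: 3.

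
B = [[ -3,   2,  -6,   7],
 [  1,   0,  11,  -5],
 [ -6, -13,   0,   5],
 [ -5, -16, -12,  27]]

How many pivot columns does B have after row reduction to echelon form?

4

Row reduce to echelon form.
R2 ← R2 + (1/3)·R1: [0, 2/3, 9, -8/3]
R3 ← R3 − (2)·R1: [0, -17, 12, -9]
R4 ← R4 − (5/3)·R1: [0, -58/3, -2, 46/3]
R3 ← R3 + (51/2)·R2: [0, 0, 483/2, -77]
R4 ← R4 + (29)·R2: [0, 0, 259, -62]
R4 ← R4 − (74/69)·R3: [0, 0, 0, 1420/69]
Echelon form has 4 nonzero rows, so rank(B) = 4.
Each nonzero row contributes one pivot column: 4 pivot columns.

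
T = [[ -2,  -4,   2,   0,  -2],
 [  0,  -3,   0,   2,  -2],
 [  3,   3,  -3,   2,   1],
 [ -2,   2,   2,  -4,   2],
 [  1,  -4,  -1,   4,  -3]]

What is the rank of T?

2

Row reduce to echelon form.
R3 ← R3 + (3/2)·R1: [0, -3, 0, 2, -2]
R4 ← R4 − R1: [0, 6, 0, -4, 4]
R5 ← R5 + (1/2)·R1: [0, -6, 0, 4, -4]
R3 ← R3 − R2: [0, 0, 0, 0, 0]
R4 ← R4 + (2)·R2: [0, 0, 0, 0, 0]
R5 ← R5 − (2)·R2: [0, 0, 0, 0, 0]
Echelon form has 2 nonzero rows, so rank(T) = 2.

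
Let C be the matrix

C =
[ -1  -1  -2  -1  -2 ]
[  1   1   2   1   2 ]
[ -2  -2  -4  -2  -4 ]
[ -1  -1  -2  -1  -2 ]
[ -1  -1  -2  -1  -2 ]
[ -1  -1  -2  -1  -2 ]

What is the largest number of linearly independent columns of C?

1

Row reduce to echelon form.
R2 ← R2 + R1: [0, 0, 0, 0, 0]
R3 ← R3 − (2)·R1: [0, 0, 0, 0, 0]
R4 ← R4 − R1: [0, 0, 0, 0, 0]
R5 ← R5 − R1: [0, 0, 0, 0, 0]
R6 ← R6 − R1: [0, 0, 0, 0, 0]
Echelon form has 1 nonzero row, so rank(C) = 1.
The rank gives the maximum number of linearly independent columns: 1.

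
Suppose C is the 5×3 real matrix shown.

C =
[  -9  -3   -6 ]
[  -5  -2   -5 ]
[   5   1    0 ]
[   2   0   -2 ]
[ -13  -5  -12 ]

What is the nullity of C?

Row reduce to echelon form.
R2 ← R2 − (5/9)·R1: [0, -1/3, -5/3]
R3 ← R3 + (5/9)·R1: [0, -2/3, -10/3]
R4 ← R4 + (2/9)·R1: [0, -2/3, -10/3]
R5 ← R5 − (13/9)·R1: [0, -2/3, -10/3]
R3 ← R3 − (2)·R2: [0, 0, 0]
R4 ← R4 − (2)·R2: [0, 0, 0]
R5 ← R5 − (2)·R2: [0, 0, 0]
2 nonzero rows, so rank(C) = 2.
C has 3 columns; by rank–nullity, nullity = 3 − 2 = 1.

1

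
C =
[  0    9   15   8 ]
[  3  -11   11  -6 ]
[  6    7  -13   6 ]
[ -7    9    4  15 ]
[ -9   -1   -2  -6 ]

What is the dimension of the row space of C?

Row reduce to echelon form.
Swap R1 ↔ R2
R3 ← R3 − (2)·R1: [0, 29, -35, 18]
R4 ← R4 + (7/3)·R1: [0, -50/3, 89/3, 1]
R5 ← R5 + (3)·R1: [0, -34, 31, -24]
R3 ← R3 − (29/9)·R2: [0, 0, -250/3, -70/9]
R4 ← R4 + (50/27)·R2: [0, 0, 517/9, 427/27]
R5 ← R5 + (34/9)·R2: [0, 0, 263/3, 56/9]
R4 ← R4 + (517/750)·R3: [0, 0, 0, 784/75]
R5 ← R5 + (263/250)·R3: [0, 0, 0, -49/25]
R5 ← R5 + (3/16)·R4: [0, 0, 0, 0]
Echelon form has 4 nonzero rows, so rank(C) = 4.
The row space has dimension equal to the rank: 4.

4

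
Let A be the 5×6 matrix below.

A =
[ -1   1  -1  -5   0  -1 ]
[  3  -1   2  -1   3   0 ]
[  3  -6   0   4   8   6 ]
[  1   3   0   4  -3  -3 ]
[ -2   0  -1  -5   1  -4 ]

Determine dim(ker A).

1

Row reduce to echelon form.
R2 ← R2 + (3)·R1: [0, 2, -1, -16, 3, -3]
R3 ← R3 + (3)·R1: [0, -3, -3, -11, 8, 3]
R4 ← R4 + R1: [0, 4, -1, -1, -3, -4]
R5 ← R5 − (2)·R1: [0, -2, 1, 5, 1, -2]
R3 ← R3 + (3/2)·R2: [0, 0, -9/2, -35, 25/2, -3/2]
R4 ← R4 − (2)·R2: [0, 0, 1, 31, -9, 2]
R5 ← R5 + R2: [0, 0, 0, -11, 4, -5]
R4 ← R4 + (2/9)·R3: [0, 0, 0, 209/9, -56/9, 5/3]
R5 ← R5 + (9/19)·R4: [0, 0, 0, 0, 20/19, -80/19]
5 nonzero rows, so rank(A) = 5.
A has 6 columns; by rank–nullity, nullity = 6 − 5 = 1.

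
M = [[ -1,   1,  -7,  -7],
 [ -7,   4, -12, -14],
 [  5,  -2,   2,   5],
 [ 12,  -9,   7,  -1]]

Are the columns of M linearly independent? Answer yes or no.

Row reduce M to echelon form.
R2 ← R2 − (7)·R1: [0, -3, 37, 35]
R3 ← R3 + (5)·R1: [0, 3, -33, -30]
R4 ← R4 + (12)·R1: [0, 3, -77, -85]
R3 ← R3 + R2: [0, 0, 4, 5]
R4 ← R4 + R2: [0, 0, -40, -50]
R4 ← R4 + (10)·R3: [0, 0, 0, 0]
3 pivots among 4 columns.
Only 3 < 4 pivot columns, so the columns are linearly dependent.

no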